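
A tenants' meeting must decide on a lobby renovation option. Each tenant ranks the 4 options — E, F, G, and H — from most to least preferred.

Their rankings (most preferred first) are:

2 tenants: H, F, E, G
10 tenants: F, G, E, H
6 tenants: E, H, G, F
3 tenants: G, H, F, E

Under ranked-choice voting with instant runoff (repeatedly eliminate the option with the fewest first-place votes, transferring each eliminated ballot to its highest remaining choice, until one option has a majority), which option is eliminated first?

H

Round 1: F 10, E 6, G 3, H 2. H has the fewest and is eliminated.
Round 2: F 12, E 6, G 3. F has a majority.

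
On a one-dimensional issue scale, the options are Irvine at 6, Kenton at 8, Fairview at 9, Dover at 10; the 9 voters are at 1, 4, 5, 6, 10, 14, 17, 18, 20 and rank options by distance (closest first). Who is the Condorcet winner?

With single-peaked preferences on a line, the Condorcet winner is the candidate closest to the median voter.
The median voter (position 10) is closest to Dover at 10.
Check: Dover vs Fairview — voters closer to Dover: 5 of 9.

Dover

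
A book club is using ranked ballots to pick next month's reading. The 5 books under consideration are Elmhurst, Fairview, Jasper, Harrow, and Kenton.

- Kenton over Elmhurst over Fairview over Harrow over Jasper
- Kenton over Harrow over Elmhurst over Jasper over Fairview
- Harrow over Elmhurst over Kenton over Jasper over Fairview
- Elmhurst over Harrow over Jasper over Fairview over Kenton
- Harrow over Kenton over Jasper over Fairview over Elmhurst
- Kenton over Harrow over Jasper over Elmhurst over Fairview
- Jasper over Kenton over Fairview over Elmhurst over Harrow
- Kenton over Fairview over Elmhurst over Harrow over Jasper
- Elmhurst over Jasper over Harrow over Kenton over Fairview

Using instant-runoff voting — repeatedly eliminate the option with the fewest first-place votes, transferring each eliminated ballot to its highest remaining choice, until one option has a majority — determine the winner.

Kenton

Round 1: Kenton 4, Elmhurst 2, Harrow 2, Jasper 1, Fairview 0. Fairview has the fewest and is eliminated.
Round 2: Kenton 4, Elmhurst 2, Harrow 2, Jasper 1. Jasper has the fewest and is eliminated.
Round 3: Kenton 5, Elmhurst 2, Harrow 2. Kenton has a majority.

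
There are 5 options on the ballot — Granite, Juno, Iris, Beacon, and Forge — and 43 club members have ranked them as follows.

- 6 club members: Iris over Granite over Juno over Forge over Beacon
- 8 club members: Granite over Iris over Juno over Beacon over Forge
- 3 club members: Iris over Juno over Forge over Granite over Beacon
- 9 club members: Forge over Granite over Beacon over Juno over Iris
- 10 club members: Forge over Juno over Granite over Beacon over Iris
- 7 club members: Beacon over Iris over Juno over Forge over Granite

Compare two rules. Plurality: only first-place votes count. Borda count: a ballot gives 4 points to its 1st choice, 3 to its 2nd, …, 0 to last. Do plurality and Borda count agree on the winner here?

Plurality first-place counts: Granite 8, Juno 0, Iris 9, Beacon 7, Forge 19 → Forge.
Borda totals: Granite 100, Juno 90, Iris 81, Beacon 64, Forge 95 → Granite.
The two rules disagree: plurality picks Forge, Borda picks Granite.

No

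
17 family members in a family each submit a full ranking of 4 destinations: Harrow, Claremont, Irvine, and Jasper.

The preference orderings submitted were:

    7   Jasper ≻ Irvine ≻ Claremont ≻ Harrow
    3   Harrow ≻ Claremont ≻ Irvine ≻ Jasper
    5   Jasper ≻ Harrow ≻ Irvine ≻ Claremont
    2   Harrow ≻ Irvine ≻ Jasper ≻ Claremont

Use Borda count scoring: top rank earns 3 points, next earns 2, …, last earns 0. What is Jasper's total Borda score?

38

Borda scores:
  Harrow: 7·0 + 3·3 + 5·2 + 2·3 = 25
  Claremont: 7·1 + 3·2 + 5·0 + 2·0 = 13
  Irvine: 7·2 + 3·1 + 5·1 + 2·2 = 26
  Jasper: 7·3 + 3·0 + 5·3 + 2·1 = 38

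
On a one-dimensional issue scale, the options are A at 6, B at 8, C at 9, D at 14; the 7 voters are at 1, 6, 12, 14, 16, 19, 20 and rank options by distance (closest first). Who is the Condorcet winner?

With single-peaked preferences on a line, the Condorcet winner is the candidate closest to the median voter.
The median voter (position 14) is closest to D at 14.
Check: D vs A — voters closer to D: 5 of 7.

D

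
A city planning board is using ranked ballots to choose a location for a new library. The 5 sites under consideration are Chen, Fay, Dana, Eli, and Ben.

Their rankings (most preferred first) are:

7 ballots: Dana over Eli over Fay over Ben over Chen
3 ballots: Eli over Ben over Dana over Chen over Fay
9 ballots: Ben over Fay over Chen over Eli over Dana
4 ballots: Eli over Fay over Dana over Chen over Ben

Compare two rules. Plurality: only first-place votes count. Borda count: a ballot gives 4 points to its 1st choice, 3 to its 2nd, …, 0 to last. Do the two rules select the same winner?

No

Plurality first-place counts: Chen 0, Fay 0, Dana 7, Eli 7, Ben 9 → Ben.
Borda totals: Chen 25, Fay 53, Dana 42, Eli 58, Ben 52 → Eli.
The two rules disagree: plurality picks Ben, Borda picks Eli.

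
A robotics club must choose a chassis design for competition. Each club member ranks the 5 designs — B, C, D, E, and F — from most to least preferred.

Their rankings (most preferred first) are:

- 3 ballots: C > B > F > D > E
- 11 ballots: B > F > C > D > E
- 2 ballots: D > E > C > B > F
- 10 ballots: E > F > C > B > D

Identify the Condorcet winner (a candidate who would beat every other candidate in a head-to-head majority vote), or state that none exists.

No Condorcet winner

Head-to-head results (26 voters total):
B vs C: C wins 15–11.
B vs D: B wins 24–2.
B vs E: B wins 14–12.
B vs F: B wins 16–10.
C vs D: C wins 24–2.
C vs E: C wins 14–12.
C vs F: F wins 21–5.
D vs E: D wins 16–10.
D vs F: F wins 24–2.
E vs F: F wins 14–12.
No candidate beats all others: B beats F beats C beats B, a majority cycle.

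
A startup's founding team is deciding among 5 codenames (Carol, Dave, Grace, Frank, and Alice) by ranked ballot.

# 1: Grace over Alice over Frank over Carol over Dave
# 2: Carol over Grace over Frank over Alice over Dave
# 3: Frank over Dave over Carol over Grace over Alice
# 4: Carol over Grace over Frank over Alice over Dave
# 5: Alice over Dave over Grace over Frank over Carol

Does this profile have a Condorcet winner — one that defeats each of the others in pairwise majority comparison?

Head-to-head results (5 voters total):
Carol vs Dave: Carol wins 3–2.
Carol vs Grace: Carol wins 3–2.
Carol vs Frank: Frank wins 3–2.
Carol vs Alice: Carol wins 3–2.
Dave vs Grace: Grace wins 3–2.
Dave vs Frank: Frank wins 4–1.
Dave vs Alice: Alice wins 4–1.
Grace vs Frank: Grace wins 4–1.
Grace vs Alice: Grace wins 4–1.
Frank vs Alice: Frank wins 3–2.
No candidate beats all others: Carol beats Grace beats Frank beats Carol, a majority cycle.

No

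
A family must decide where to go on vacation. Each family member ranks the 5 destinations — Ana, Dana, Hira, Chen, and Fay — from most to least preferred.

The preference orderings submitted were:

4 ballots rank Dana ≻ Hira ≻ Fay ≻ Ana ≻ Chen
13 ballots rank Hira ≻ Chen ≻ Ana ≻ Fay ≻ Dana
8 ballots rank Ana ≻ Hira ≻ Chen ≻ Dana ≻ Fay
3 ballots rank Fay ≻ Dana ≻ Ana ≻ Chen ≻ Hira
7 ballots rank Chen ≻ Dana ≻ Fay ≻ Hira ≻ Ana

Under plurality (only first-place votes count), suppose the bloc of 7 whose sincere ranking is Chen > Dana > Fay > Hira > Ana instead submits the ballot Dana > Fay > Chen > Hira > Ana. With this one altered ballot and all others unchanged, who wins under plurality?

First-place totals with the altered ballot: Ana 8, Dana 11, Hira 13, Chen 0, Fay 3.
The winner is unchanged: still Hira.

Hira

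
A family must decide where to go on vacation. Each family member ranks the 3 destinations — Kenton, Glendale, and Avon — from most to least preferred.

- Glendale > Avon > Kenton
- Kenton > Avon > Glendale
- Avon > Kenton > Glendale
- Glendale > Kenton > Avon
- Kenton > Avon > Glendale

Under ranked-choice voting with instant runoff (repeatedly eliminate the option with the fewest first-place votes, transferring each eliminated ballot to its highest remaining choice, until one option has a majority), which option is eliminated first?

Avon

Round 1: Kenton 2, Glendale 2, Avon 1. Avon has the fewest and is eliminated.
Round 2: Kenton 3, Glendale 2. Kenton has a majority.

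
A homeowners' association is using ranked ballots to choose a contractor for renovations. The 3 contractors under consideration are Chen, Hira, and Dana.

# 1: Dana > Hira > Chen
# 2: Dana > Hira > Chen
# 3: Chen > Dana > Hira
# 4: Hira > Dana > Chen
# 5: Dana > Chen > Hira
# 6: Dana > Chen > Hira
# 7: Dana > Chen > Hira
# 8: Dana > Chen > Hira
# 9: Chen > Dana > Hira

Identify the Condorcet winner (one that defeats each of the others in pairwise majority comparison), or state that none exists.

Head-to-head results (9 voters total):
Chen vs Hira: Chen wins 6–3.
Chen vs Dana: Dana wins 7–2.
Hira vs Dana: Dana wins 8–1.
Dana beats each rival — Chen (7–2), Hira (8–1) — so Dana is the Condorcet winner.

Dana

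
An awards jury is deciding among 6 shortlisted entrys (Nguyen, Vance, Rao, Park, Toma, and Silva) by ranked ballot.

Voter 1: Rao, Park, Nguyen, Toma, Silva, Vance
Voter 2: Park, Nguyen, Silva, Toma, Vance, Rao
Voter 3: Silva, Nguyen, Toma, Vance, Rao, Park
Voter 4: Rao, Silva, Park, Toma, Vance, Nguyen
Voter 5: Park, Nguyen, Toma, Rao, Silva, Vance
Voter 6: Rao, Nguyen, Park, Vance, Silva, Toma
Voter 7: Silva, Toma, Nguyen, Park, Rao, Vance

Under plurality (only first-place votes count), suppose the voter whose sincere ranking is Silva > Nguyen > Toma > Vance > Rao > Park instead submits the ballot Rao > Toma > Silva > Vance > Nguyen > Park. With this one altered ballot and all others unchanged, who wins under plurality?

First-place totals with the altered ballot: Nguyen 0, Vance 0, Rao 4, Park 2, Toma 0, Silva 1.
The winner is unchanged: still Rao.

Rao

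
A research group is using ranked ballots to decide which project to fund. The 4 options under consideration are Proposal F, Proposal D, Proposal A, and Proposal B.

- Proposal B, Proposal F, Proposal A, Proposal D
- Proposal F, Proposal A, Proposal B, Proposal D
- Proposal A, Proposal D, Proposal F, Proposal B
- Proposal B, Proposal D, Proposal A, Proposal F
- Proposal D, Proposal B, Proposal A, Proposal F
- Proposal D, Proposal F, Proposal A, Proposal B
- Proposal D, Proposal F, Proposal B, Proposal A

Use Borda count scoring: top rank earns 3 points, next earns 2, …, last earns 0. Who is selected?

Borda scores:
  Proposal F: 2 + 3 + 1 + 0 + 0 + 2 + 2 = 10
  Proposal D: 0 + 0 + 2 + 2 + 3 + 3 + 3 = 13
  Proposal A: 1 + 2 + 3 + 1 + 1 + 1 + 0 = 9
  Proposal B: 3 + 1 + 0 + 3 + 2 + 0 + 1 = 10
Proposal D has the highest total.

Proposal D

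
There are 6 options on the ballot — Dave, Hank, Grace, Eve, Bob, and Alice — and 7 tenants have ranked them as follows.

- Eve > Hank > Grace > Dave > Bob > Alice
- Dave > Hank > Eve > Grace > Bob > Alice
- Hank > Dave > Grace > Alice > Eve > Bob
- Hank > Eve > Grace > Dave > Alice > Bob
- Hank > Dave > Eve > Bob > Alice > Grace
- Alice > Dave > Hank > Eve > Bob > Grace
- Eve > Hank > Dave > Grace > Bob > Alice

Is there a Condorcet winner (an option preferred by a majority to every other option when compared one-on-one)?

Yes

Head-to-head results (7 voters total):
Dave vs Hank: Hank wins 5–2.
Dave vs Grace: Dave wins 5–2.
Dave vs Eve: Dave wins 4–3.
Dave vs Bob: Dave wins 7–0.
Dave vs Alice: Dave wins 6–1.
Hank vs Grace: Hank wins 7–0.
Hank vs Eve: Hank wins 5–2.
Hank vs Bob: Hank wins 7–0.
Hank vs Alice: Hank wins 6–1.
Grace vs Eve: Eve wins 6–1.
Grace vs Bob: Grace wins 5–2.
Grace vs Alice: Grace wins 5–2.
Eve vs Bob: Eve wins 7–0.
Eve vs Alice: Eve wins 5–2.
Bob vs Alice: Bob wins 4–3.
Hank beats each rival — Dave (5–2), Grace (7–0), Eve (5–2), Bob (7–0), Alice (6–1) — so Hank is the Condorcet winner.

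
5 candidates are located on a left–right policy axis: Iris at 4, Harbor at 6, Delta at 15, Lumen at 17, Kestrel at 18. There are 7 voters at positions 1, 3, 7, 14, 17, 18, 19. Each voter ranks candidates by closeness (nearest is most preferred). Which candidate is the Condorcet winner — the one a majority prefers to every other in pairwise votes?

Delta

With single-peaked preferences on a line, the Condorcet winner is the candidate closest to the median voter.
The median voter (position 14) is closest to Delta at 15.
Check: Delta vs Lumen — voters closer to Delta: 4 of 7.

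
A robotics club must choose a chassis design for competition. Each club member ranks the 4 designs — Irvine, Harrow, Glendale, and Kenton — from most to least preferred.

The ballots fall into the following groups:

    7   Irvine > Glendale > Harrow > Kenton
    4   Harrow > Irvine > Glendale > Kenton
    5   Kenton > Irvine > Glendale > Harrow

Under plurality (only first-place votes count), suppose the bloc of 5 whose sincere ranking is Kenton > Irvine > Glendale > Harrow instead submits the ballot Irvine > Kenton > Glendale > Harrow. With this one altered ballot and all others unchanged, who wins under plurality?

First-place totals with the altered ballot: Irvine 12, Harrow 4, Glendale 0, Kenton 0.
The winner is unchanged: still Irvine.

Irvine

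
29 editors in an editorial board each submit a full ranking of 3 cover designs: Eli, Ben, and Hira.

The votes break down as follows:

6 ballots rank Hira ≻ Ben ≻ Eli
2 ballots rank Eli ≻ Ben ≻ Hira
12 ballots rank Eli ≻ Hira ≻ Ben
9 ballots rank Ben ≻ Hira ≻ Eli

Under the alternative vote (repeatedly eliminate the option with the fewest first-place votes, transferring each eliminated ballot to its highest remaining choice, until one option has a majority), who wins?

Ben

Round 1: Eli 14, Ben 9, Hira 6. Hira has the fewest and is eliminated.
Round 2: Ben 15, Eli 14. Ben has a majority.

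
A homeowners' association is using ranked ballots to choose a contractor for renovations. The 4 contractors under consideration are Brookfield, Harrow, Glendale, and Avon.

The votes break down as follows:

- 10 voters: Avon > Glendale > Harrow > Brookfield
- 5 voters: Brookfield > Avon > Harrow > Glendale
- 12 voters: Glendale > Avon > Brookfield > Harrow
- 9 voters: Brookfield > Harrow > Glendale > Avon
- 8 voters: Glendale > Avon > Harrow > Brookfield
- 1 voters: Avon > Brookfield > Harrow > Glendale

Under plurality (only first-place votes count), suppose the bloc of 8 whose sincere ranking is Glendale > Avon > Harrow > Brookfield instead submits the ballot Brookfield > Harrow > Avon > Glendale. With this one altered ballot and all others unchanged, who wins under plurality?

First-place totals with the altered ballot: Brookfield 22, Harrow 0, Glendale 12, Avon 11.
The switch changes the winner from Glendale to Brookfield.

Brookfield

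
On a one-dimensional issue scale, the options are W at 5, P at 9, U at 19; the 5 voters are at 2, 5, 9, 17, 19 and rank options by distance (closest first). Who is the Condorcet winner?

P

With single-peaked preferences on a line, the Condorcet winner is the candidate closest to the median voter.
The median voter (position 9) is closest to P at 9.
Check: P vs W — voters closer to P: 3 of 5.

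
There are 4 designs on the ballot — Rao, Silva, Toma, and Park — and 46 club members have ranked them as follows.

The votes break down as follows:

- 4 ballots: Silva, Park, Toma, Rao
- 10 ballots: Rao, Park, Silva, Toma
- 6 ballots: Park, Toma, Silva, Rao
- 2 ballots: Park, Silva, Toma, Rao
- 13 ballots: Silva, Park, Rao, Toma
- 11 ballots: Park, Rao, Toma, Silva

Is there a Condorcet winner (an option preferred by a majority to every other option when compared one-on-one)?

Head-to-head results (46 voters total):
Rao vs Silva: Silva wins 25–21.
Rao vs Toma: Rao wins 34–12.
Rao vs Park: Park wins 36–10.
Silva vs Toma: Silva wins 29–17.
Silva vs Park: Park wins 29–17.
Toma vs Park: Park wins 46–0.
Park beats each rival — Rao (36–10), Silva (29–17), Toma (46–0) — so Park is the Condorcet winner.

Yes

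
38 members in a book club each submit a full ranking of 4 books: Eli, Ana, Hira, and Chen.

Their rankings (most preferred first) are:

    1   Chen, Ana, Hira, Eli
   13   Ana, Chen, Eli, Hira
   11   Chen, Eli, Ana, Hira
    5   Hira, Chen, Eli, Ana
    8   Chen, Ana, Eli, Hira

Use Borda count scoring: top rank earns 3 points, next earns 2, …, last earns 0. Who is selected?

Chen

Borda scores:
  Eli: 0 + 13·1 + 11·2 + 5·1 + 8·1 = 48
  Ana: 2 + 13·3 + 11·1 + 5·0 + 8·2 = 68
  Hira: 1 + 13·0 + 11·0 + 5·3 + 8·0 = 16
  Chen: 3 + 13·2 + 11·3 + 5·2 + 8·3 = 96
Chen has the highest total.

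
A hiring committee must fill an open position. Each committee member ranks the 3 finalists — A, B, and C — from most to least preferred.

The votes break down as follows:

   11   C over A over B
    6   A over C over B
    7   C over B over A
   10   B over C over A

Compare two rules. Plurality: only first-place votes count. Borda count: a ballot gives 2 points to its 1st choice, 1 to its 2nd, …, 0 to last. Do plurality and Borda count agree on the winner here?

Yes

Plurality first-place counts: A 6, B 10, C 18 → C.
Borda totals: A 23, B 27, C 52 → C.
The two rules agree on C.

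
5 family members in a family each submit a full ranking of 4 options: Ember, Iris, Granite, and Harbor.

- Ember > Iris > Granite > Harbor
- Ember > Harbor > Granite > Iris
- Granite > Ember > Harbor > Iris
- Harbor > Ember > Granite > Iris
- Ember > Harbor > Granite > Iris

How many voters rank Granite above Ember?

1

Ballots ranking Granite above Ember: 1.
Ballots ranking Ember above Granite: 4.
So 1 of 5 voters prefer Granite to Ember.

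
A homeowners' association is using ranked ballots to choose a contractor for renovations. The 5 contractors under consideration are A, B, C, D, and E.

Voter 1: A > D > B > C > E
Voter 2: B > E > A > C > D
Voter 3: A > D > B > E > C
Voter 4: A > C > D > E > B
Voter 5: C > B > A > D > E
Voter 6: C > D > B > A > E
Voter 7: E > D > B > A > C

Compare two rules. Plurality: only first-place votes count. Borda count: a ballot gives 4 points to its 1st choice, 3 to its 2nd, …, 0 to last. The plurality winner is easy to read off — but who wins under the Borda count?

A

Plurality first-place counts: A 3, B 1, C 2, D 0, E 1 → A.
Borda totals: A 18, B 15, C 13, D 15, E 9 → A.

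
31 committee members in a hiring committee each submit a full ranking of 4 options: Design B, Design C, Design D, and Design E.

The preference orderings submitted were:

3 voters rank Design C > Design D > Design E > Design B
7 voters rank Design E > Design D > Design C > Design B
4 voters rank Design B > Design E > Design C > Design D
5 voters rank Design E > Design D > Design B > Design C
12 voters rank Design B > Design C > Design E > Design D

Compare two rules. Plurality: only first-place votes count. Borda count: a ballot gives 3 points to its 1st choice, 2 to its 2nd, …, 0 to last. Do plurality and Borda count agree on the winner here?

Plurality first-place counts: Design B 16, Design C 3, Design D 0, Design E 12 → Design B.
Borda totals: Design B 53, Design C 44, Design D 30, Design E 59 → Design E.
The two rules disagree: plurality picks Design B, Borda picks Design E.

No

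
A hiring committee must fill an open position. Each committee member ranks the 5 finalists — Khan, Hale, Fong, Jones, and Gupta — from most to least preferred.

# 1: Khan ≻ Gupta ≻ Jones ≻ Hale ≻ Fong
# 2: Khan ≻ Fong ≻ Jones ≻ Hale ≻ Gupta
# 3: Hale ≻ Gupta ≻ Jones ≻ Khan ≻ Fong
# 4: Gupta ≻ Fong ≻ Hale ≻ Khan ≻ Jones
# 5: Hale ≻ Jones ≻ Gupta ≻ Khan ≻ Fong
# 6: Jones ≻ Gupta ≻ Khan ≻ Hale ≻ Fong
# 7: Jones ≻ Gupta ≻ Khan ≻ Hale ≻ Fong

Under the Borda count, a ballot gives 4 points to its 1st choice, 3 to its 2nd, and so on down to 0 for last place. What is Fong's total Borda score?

6

Borda scores:
  Khan: 4 + 4 + 1 + 1 + 1 + 2 + 2 = 15
  Hale: 1 + 1 + 4 + 2 + 4 + 1 + 1 = 14
  Fong: 0 + 3 + 0 + 3 + 0 + 0 + 0 = 6
  Jones: 2 + 2 + 2 + 0 + 3 + 4 + 4 = 17
  Gupta: 3 + 0 + 3 + 4 + 2 + 3 + 3 = 18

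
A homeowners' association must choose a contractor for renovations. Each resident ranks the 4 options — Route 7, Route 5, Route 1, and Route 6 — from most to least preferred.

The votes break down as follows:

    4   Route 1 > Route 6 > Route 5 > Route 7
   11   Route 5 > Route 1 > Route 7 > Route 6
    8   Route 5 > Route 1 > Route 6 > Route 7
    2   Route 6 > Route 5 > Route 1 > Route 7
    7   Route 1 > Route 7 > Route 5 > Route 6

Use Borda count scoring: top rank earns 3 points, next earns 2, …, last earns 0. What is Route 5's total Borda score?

72

Borda scores:
  Route 7: 4·0 + 11·1 + 8·0 + 2·0 + 7·2 = 25
  Route 5: 4·1 + 11·3 + 8·3 + 2·2 + 7·1 = 72
  Route 1: 4·3 + 11·2 + 8·2 + 2·1 + 7·3 = 73
  Route 6: 4·2 + 11·0 + 8·1 + 2·3 + 7·0 = 22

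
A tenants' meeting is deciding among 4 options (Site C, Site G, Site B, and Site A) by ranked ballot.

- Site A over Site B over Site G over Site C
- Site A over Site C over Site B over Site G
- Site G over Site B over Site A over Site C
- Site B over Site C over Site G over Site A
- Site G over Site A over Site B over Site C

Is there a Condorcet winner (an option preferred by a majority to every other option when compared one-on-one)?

No

Head-to-head results (5 voters total):
Site C vs Site G: Site G wins 3–2.
Site C vs Site B: Site B wins 4–1.
Site C vs Site A: Site A wins 4–1.
Site G vs Site B: Site B wins 3–2.
Site G vs Site A: Site G wins 3–2.
Site B vs Site A: Site A wins 3–2.
No candidate beats all others: Site G beats Site A beats Site B beats Site G, a majority cycle.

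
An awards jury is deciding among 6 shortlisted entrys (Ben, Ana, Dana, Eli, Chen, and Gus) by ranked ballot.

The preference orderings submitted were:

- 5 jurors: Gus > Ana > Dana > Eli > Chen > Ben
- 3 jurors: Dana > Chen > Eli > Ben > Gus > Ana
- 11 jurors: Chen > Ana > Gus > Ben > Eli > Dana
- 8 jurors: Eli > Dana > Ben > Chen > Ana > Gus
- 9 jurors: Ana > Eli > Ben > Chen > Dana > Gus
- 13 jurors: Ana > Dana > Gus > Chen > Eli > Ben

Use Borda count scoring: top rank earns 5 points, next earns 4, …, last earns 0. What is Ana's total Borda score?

Borda scores:
  Ben: 5·0 + 3·2 + 11·2 + 8·3 + 9·3 + 13·0 = 79
  Ana: 5·4 + 3·0 + 11·4 + 8·1 + 9·5 + 13·5 = 182
  Dana: 5·3 + 3·5 + 11·0 + 8·4 + 9·1 + 13·4 = 123
  Eli: 5·2 + 3·3 + 11·1 + 8·5 + 9·4 + 13·1 = 119
  Chen: 5·1 + 3·4 + 11·5 + 8·2 + 9·2 + 13·2 = 132
  Gus: 5·5 + 3·1 + 11·3 + 8·0 + 9·0 + 13·3 = 100

182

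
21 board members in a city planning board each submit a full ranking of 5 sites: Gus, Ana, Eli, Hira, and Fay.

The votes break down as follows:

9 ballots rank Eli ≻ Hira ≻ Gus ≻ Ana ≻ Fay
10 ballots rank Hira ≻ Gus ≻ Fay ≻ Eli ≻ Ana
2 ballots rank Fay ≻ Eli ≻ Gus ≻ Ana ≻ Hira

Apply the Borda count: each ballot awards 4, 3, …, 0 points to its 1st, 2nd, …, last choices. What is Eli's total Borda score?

52

Borda scores:
  Gus: 9·2 + 10·3 + 2·2 = 52
  Ana: 9·1 + 10·0 + 2·1 = 11
  Eli: 9·4 + 10·1 + 2·3 = 52
  Hira: 9·3 + 10·4 + 2·0 = 67
  Fay: 9·0 + 10·2 + 2·4 = 28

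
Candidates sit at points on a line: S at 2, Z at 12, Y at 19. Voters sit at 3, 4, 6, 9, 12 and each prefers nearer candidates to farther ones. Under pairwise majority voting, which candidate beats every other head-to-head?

S

With single-peaked preferences on a line, the Condorcet winner is the candidate closest to the median voter.
The median voter (position 6) is closest to S at 2.
Check: S vs Y — voters closer to S: 4 of 5.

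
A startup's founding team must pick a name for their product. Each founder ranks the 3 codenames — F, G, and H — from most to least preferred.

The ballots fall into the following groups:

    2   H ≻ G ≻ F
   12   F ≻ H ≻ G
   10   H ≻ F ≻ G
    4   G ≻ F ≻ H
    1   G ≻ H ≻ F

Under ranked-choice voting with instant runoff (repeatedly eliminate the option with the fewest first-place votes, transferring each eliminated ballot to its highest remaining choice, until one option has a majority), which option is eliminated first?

G

Round 1: F 12, H 12, G 5. G has the fewest and is eliminated.
Round 2: F 16, H 13. F has a majority.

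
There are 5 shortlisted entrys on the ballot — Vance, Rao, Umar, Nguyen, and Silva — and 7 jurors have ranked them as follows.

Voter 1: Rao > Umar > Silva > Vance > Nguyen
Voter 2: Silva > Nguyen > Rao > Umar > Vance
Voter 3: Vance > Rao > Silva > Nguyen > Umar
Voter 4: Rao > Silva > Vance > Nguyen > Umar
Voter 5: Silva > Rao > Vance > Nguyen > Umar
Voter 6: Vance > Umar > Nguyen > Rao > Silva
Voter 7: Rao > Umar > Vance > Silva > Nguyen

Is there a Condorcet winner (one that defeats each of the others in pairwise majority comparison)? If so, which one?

Rao

Head-to-head results (7 voters total):
Vance vs Rao: Rao wins 5–2.
Vance vs Umar: Vance wins 4–3.
Vance vs Nguyen: Vance wins 6–1.
Vance vs Silva: Silva wins 4–3.
Rao vs Umar: Rao wins 6–1.
Rao vs Nguyen: Rao wins 5–2.
Rao vs Silva: Rao wins 5–2.
Umar vs Nguyen: Nguyen wins 4–3.
Umar vs Silva: Silva wins 4–3.
Nguyen vs Silva: Silva wins 6–1.
Rao beats each rival — Vance (5–2), Umar (6–1), Nguyen (5–2), Silva (5–2) — so Rao is the Condorcet winner.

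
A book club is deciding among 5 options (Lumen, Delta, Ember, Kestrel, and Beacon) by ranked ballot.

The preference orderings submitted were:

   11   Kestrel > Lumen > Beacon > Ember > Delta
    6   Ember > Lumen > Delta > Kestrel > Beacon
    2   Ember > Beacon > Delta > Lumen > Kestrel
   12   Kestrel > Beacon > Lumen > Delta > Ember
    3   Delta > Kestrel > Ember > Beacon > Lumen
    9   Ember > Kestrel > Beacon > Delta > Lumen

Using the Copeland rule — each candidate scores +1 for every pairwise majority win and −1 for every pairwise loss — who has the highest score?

Kestrel

Pairwise results:
  Lumen vs Delta: Lumen wins 29–14.
  Lumen vs Ember: Lumen wins 23–20.
  Lumen vs Kestrel: Kestrel wins 35–8.
  Lumen vs Beacon: Beacon wins 26–17.
  Delta vs Ember: Ember wins 28–15.
  Delta vs Kestrel: Kestrel wins 32–11.
  Delta vs Beacon: Beacon wins 34–9.
  Ember vs Kestrel: Kestrel wins 26–17.
  Ember vs Beacon: Beacon wins 23–20.
  Kestrel vs Beacon: Kestrel wins 41–2.
Copeland scores (wins − losses):
  Lumen: 2 − 2 = 0
  Delta: 0 − 4 = -4
  Ember: 1 − 3 = -2
  Kestrel: 4 − 0 = 4
  Beacon: 3 − 1 = 2
Kestrel has the best Copeland score.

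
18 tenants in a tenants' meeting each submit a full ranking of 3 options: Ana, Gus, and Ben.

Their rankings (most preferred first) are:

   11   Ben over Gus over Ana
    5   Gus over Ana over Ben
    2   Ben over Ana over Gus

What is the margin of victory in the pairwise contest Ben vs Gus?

8

Ballots ranking Ben above Gus: 11+2 = 13.
Ballots ranking Gus above Ben: 5.
Ben wins 13–5, a margin of 8.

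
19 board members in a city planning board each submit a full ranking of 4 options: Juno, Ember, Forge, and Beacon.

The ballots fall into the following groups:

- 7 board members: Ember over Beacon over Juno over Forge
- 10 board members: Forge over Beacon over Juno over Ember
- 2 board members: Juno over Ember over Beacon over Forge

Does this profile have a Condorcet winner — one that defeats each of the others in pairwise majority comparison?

Yes

Head-to-head results (19 voters total):
Juno vs Ember: Juno wins 12–7.
Juno vs Forge: Forge wins 10–9.
Juno vs Beacon: Beacon wins 17–2.
Ember vs Forge: Forge wins 10–9.
Ember vs Beacon: Beacon wins 10–9.
Forge vs Beacon: Forge wins 10–9.
Forge beats each rival — Juno (10–9), Ember (10–9), Beacon (10–9) — so Forge is the Condorcet winner.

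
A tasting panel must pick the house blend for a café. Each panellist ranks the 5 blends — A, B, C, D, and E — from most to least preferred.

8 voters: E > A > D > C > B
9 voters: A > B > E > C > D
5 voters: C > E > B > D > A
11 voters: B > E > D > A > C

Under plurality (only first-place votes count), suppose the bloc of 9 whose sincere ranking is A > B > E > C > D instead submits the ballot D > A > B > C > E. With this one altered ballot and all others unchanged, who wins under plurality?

B

First-place totals with the altered ballot: A 0, B 11, C 5, D 9, E 8.
The winner is unchanged: still B.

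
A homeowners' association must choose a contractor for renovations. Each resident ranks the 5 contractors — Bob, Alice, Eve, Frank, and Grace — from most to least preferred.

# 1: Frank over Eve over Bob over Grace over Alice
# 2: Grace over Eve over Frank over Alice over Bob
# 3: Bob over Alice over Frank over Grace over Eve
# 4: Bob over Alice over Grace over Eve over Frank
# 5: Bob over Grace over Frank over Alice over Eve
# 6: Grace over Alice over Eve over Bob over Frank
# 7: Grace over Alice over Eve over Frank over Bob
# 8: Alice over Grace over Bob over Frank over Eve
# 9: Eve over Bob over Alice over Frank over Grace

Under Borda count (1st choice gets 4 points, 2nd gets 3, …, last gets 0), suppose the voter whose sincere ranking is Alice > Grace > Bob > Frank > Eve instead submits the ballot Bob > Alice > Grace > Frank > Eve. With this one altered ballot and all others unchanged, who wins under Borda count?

Borda totals with the altered ballot: Bob 22, Alice 19, Eve 15, Frank 13, Grace 21.
The switch changes the winner from Grace to Bob.

Bob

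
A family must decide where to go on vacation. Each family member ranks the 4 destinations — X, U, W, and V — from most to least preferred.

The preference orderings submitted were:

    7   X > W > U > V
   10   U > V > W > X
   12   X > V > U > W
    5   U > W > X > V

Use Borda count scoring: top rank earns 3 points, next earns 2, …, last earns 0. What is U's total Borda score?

64

Borda scores:
  X: 7·3 + 10·0 + 12·3 + 5·1 = 62
  U: 7·1 + 10·3 + 12·1 + 5·3 = 64
  W: 7·2 + 10·1 + 12·0 + 5·2 = 34
  V: 7·0 + 10·2 + 12·2 + 5·0 = 44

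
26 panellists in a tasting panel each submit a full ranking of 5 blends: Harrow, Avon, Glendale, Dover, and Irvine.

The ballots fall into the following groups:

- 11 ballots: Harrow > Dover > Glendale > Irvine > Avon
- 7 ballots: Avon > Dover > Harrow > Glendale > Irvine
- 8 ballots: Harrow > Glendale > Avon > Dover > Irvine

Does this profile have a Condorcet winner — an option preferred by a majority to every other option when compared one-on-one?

Head-to-head results (26 voters total):
Harrow vs Avon: Harrow wins 19–7.
Harrow vs Glendale: Harrow wins 26–0.
Harrow vs Dover: Harrow wins 19–7.
Harrow vs Irvine: Harrow wins 26–0.
Avon vs Glendale: Glendale wins 19–7.
Avon vs Dover: Avon wins 15–11.
Avon vs Irvine: Avon wins 15–11.
Glendale vs Dover: Dover wins 18–8.
Glendale vs Irvine: Glendale wins 26–0.
Dover vs Irvine: Dover wins 26–0.
Harrow beats each rival — Avon (19–7), Glendale (26–0), Dover (19–7), Irvine (26–0) — so Harrow is the Condorcet winner.

Yes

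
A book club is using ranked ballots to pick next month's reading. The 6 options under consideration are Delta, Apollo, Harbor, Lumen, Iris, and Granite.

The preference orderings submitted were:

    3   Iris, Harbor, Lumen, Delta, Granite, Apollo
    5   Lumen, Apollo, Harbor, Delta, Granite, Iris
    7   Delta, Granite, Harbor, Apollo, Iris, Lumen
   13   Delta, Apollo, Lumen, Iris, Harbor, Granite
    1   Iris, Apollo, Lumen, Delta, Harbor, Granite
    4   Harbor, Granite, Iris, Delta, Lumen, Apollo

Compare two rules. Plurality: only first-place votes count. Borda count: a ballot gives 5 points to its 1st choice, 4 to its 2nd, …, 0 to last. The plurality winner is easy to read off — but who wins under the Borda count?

Plurality first-place counts: Delta 20, Apollo 0, Harbor 4, Lumen 5, Iris 4, Granite 0 → Delta.
Borda totals: Delta 126, Apollo 90, Harbor 82, Lumen 80, Iris 65, Granite 52 → Delta.

Delta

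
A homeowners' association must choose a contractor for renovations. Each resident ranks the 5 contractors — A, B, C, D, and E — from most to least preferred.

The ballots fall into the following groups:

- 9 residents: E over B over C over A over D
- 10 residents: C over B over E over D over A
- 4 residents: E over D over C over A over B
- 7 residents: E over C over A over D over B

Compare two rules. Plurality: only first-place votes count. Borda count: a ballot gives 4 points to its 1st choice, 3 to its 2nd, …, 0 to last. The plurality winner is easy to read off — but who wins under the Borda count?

Plurality first-place counts: A 0, B 0, C 10, D 0, E 20 → E.
Borda totals: A 27, B 57, C 87, D 29, E 100 → E.

E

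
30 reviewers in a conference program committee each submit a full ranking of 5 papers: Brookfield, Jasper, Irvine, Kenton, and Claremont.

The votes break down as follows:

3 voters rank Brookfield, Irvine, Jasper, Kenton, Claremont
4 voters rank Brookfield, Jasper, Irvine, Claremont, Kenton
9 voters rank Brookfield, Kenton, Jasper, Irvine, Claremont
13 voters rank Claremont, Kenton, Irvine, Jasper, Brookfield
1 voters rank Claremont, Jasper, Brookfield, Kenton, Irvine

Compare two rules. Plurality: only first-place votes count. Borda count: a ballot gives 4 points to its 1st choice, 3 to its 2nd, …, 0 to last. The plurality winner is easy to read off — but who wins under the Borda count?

Plurality first-place counts: Brookfield 16, Jasper 0, Irvine 0, Kenton 0, Claremont 14 → Brookfield.
Borda totals: Brookfield 66, Jasper 52, Irvine 52, Kenton 70, Claremont 60 → Kenton.

Kenton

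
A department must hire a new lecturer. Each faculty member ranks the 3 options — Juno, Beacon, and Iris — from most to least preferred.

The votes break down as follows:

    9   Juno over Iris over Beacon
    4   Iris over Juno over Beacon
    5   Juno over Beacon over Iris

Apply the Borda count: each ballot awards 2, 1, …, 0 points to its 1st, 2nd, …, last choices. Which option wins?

Juno

Borda scores:
  Juno: 9·2 + 4·1 + 5·2 = 32
  Beacon: 9·0 + 4·0 + 5·1 = 5
  Iris: 9·1 + 4·2 + 5·0 = 17
Juno has the highest total.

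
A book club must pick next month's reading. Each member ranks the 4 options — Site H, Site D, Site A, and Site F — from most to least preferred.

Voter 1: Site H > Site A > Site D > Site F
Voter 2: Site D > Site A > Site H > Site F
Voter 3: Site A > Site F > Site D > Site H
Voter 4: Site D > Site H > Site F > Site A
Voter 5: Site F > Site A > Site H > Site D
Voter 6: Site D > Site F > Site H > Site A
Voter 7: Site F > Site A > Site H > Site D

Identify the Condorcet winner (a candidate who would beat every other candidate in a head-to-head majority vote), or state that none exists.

Head-to-head results (7 voters total):
Site H vs Site D: Site D wins 4–3.
Site H vs Site A: Site A wins 4–3.
Site H vs Site F: Site F wins 4–3.
Site D vs Site A: Site A wins 4–3.
Site D vs Site F: Site D wins 4–3.
Site A vs Site F: Site F wins 4–3.
No candidate beats all others: Site D beats Site F beats Site A beats Site D, a majority cycle.

There is no Condorcet winner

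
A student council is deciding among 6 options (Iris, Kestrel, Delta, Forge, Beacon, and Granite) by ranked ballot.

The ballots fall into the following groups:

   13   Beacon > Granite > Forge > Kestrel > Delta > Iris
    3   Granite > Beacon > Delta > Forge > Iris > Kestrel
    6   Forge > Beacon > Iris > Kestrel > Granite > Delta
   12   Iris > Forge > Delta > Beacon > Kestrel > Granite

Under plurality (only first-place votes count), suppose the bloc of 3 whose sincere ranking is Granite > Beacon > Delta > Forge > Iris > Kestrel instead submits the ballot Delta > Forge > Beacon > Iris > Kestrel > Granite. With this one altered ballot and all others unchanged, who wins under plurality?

Beacon

First-place totals with the altered ballot: Iris 12, Kestrel 0, Delta 3, Forge 6, Beacon 13, Granite 0.
The winner is unchanged: still Beacon.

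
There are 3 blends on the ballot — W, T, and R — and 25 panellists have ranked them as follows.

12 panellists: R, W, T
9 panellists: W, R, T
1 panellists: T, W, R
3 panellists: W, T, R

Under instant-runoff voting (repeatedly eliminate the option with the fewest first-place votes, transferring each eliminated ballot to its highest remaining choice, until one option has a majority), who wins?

Round 1: W 12, R 12, T 1. T has the fewest and is eliminated.
Round 2: W 13, R 12. W has a majority.

W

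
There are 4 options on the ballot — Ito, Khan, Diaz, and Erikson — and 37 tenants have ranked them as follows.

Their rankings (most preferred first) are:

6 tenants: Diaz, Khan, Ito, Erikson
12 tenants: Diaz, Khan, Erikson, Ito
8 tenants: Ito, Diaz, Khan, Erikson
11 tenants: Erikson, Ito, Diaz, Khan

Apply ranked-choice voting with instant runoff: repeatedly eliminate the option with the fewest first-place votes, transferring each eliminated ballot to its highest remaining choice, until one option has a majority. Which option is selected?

Diaz

Round 1: Diaz 18, Erikson 11, Ito 8, Khan 0. Khan has the fewest and is eliminated.
Round 2: Diaz 18, Erikson 11, Ito 8. Ito has the fewest and is eliminated.
Round 3: Diaz 26, Erikson 11. Diaz has a majority.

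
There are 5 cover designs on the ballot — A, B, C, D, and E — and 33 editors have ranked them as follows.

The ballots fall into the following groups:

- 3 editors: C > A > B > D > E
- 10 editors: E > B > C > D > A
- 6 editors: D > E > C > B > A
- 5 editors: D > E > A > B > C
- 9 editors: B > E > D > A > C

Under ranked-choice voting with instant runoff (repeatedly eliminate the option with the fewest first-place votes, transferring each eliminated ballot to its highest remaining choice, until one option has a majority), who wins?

Round 1: D 11, E 10, B 9, C 3, A 0. A has the fewest and is eliminated.
Round 2: D 11, E 10, B 9, C 3. C has the fewest and is eliminated.
Round 3: B 12, D 11, E 10. E has the fewest and is eliminated.
Round 4: B 22, D 11. B has a majority.

B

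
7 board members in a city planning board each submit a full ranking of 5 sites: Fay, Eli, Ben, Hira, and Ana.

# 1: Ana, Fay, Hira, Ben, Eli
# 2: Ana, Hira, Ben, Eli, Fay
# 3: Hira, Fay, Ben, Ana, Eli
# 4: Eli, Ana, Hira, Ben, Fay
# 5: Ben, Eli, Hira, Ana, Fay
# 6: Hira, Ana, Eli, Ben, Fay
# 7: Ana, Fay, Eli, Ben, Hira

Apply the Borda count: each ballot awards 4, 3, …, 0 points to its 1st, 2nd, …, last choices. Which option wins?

Borda scores:
  Fay: 3 + 0 + 3 + 0 + 0 + 0 + 3 = 9
  Eli: 0 + 1 + 0 + 4 + 3 + 2 + 2 = 12
  Ben: 1 + 2 + 2 + 1 + 4 + 1 + 1 = 12
  Hira: 2 + 3 + 4 + 2 + 2 + 4 + 0 = 17
  Ana: 4 + 4 + 1 + 3 + 1 + 3 + 4 = 20
Ana has the highest total.

Ana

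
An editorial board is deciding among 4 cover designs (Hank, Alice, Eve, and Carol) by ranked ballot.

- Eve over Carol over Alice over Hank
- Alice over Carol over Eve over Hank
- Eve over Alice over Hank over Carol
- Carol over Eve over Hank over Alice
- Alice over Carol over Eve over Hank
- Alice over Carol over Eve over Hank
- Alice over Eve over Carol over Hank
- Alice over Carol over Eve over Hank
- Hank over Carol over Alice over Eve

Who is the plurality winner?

Alice

First-place vote totals:
  Hank: 1
  Alice: 5
  Eve: 2
  Carol: 1
Alice has the most first-place votes.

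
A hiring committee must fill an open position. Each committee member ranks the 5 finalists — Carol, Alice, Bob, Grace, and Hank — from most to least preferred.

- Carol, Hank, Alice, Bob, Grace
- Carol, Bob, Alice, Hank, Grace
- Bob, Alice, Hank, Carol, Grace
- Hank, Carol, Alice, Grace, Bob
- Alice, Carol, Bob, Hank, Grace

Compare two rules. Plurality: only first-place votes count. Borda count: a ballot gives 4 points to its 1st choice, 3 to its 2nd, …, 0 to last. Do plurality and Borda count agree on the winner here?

Plurality first-place counts: Carol 2, Alice 1, Bob 1, Grace 0, Hank 1 → Carol.
Borda totals: Carol 15, Alice 13, Bob 10, Grace 1, Hank 11 → Carol.
The two rules agree on Carol.

Yes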